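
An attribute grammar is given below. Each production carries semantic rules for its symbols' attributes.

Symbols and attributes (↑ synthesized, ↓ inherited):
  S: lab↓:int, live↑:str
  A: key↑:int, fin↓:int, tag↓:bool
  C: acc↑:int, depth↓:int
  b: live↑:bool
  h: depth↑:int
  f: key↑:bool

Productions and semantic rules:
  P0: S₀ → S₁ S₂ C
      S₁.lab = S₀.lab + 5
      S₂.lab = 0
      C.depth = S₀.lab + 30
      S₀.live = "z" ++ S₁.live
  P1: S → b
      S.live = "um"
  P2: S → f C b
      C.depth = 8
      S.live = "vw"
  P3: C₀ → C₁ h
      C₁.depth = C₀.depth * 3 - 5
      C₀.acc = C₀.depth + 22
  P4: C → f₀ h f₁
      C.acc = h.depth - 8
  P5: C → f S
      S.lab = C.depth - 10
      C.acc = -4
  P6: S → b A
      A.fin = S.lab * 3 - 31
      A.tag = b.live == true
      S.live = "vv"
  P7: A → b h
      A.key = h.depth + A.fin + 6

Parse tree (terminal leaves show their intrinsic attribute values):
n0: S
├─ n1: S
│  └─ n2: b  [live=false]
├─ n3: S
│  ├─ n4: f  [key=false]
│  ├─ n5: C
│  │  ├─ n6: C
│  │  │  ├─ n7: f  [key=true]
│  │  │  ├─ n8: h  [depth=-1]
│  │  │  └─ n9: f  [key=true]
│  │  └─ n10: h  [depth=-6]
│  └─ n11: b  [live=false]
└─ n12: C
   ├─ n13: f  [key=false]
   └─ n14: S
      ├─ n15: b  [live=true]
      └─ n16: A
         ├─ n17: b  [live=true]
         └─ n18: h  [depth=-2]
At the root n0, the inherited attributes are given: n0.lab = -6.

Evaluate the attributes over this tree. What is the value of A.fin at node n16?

1. n0.lab = -6  [given at root]
2. n1.lab = -1  [S₀.lab + 5]
3. n2.live = false  [terminal]
4. n1.live = "um"  ["um"]
5. n3.lab = 0  [0]
6. n4.key = false  [terminal]
7. n5.depth = 8  [8]
8. n6.depth = 19  [C₀.depth * 3 - 5]
9. n7.key = true  [terminal]
10. n8.depth = -1  [terminal]
11. n9.key = true  [terminal]
12. n6.acc = -9  [h.depth - 8]
13. n10.depth = -6  [terminal]
14. n5.acc = 30  [C₀.depth + 22]
15. n11.live = false  [terminal]
16. n3.live = "vw"  ["vw"]
17. n12.depth = 24  [S₀.lab + 30]
18. n13.key = false  [terminal]
19. n14.lab = 14  [C.depth - 10]
20. n15.live = true  [terminal]
21. n16.fin = 11  [S.lab * 3 - 31]
22. n16.tag = true  [b.live == true]
23. n17.live = true  [terminal]
24. n18.depth = -2  [terminal]
25. n16.key = 15  [h.depth + A.fin + 6]
26. n14.live = "vv"  ["vv"]
27. n12.acc = -4  [-4]
28. n0.live = "zum"  ["z" ++ S₁.live]

11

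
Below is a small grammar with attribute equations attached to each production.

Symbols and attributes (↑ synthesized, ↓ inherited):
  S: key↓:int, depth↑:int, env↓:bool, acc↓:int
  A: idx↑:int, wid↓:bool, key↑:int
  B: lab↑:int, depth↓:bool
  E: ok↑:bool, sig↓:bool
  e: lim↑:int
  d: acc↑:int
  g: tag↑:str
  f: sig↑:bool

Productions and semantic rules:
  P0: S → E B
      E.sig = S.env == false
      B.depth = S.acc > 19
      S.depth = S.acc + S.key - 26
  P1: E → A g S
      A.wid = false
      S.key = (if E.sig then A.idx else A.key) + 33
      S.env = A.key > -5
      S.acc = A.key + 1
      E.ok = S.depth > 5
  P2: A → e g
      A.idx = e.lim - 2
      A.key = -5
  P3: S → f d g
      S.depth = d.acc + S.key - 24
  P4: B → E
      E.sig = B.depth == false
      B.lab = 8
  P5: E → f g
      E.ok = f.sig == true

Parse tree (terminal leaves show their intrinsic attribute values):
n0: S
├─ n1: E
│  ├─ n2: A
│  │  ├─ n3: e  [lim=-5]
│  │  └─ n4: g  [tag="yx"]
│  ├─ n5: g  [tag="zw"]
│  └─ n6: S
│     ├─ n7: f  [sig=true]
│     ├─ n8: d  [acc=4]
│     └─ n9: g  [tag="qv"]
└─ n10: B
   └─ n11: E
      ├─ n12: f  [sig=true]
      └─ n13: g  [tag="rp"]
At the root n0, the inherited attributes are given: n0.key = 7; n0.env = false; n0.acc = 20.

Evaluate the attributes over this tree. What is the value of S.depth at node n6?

6

1. n0.key = 7  [given at root]
2. n0.env = false  [given at root]
3. n0.acc = 20  [given at root]
4. n1.sig = true  [S.env == false]
5. n2.wid = false  [false]
6. n3.lim = -5  [terminal]
7. n4.tag = "yx"  [terminal]
8. n2.idx = -7  [e.lim - 2]
9. n2.key = -5  [-5]
10. n5.tag = "zw"  [terminal]
11. n6.key = 26  [(if E.sig then A.idx else A.key) + 33]
12. n6.env = false  [A.key > -5]
13. n6.acc = -4  [A.key + 1]
14. n7.sig = true  [terminal]
15. n8.acc = 4  [terminal]
16. n9.tag = "qv"  [terminal]
17. n6.depth = 6  [d.acc + S.key - 24]
18. n1.ok = true  [S.depth > 5]
19. n10.depth = true  [S.acc > 19]
20. n11.sig = false  [B.depth == false]
21. n12.sig = true  [terminal]
22. n13.tag = "rp"  [terminal]
23. n11.ok = true  [f.sig == true]
24. n10.lab = 8  [8]
25. n0.depth = 1  [S.acc + S.key - 26]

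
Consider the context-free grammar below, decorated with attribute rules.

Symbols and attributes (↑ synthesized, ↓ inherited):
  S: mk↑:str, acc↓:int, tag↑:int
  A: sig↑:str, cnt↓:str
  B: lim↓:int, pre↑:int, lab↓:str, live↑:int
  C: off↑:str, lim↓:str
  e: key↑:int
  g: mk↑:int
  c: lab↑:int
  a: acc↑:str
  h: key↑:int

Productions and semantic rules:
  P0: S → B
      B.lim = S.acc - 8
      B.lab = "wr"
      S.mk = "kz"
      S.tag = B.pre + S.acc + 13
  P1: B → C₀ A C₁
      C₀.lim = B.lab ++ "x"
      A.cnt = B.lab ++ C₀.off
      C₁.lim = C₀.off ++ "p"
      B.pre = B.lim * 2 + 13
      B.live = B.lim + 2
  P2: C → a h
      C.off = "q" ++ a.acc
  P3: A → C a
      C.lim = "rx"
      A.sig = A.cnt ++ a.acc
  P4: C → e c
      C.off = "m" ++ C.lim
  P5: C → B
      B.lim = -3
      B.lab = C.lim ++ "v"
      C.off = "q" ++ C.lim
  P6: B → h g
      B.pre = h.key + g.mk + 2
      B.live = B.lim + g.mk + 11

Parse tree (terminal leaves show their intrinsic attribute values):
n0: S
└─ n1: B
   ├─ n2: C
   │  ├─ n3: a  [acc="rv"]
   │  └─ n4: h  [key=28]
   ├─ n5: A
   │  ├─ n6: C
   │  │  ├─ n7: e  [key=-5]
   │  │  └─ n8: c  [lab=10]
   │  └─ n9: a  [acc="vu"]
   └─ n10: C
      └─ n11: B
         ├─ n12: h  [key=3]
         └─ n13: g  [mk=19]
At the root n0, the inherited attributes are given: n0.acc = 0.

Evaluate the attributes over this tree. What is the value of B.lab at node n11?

"qrvpv"

1. n0.acc = 0  [given at root]
2. n1.lim = -8  [S.acc - 8]
3. n1.lab = "wr"  ["wr"]
4. n2.lim = "wrx"  [B.lab ++ "x"]
5. n3.acc = "rv"  [terminal]
6. n4.key = 28  [terminal]
7. n2.off = "qrv"  ["q" ++ a.acc]
8. n5.cnt = "wrqrv"  [B.lab ++ C₀.off]
9. n6.lim = "rx"  ["rx"]
10. n7.key = -5  [terminal]
11. n8.lab = 10  [terminal]
12. n6.off = "mrx"  ["m" ++ C.lim]
13. n9.acc = "vu"  [terminal]
14. n5.sig = "wrqrvvu"  [A.cnt ++ a.acc]
15. n10.lim = "qrvp"  [C₀.off ++ "p"]
16. n11.lim = -3  [-3]
17. n11.lab = "qrvpv"  [C.lim ++ "v"]
18. n12.key = 3  [terminal]
19. n13.mk = 19  [terminal]
20. n11.pre = 24  [h.key + g.mk + 2]
21. n11.live = 27  [B.lim + g.mk + 11]
22. n10.off = "qqrvp"  ["q" ++ C.lim]
23. n1.pre = -3  [B.lim * 2 + 13]
24. n1.live = -6  [B.lim + 2]
25. n0.mk = "kz"  ["kz"]
26. n0.tag = 10  [B.pre + S.acc + 13]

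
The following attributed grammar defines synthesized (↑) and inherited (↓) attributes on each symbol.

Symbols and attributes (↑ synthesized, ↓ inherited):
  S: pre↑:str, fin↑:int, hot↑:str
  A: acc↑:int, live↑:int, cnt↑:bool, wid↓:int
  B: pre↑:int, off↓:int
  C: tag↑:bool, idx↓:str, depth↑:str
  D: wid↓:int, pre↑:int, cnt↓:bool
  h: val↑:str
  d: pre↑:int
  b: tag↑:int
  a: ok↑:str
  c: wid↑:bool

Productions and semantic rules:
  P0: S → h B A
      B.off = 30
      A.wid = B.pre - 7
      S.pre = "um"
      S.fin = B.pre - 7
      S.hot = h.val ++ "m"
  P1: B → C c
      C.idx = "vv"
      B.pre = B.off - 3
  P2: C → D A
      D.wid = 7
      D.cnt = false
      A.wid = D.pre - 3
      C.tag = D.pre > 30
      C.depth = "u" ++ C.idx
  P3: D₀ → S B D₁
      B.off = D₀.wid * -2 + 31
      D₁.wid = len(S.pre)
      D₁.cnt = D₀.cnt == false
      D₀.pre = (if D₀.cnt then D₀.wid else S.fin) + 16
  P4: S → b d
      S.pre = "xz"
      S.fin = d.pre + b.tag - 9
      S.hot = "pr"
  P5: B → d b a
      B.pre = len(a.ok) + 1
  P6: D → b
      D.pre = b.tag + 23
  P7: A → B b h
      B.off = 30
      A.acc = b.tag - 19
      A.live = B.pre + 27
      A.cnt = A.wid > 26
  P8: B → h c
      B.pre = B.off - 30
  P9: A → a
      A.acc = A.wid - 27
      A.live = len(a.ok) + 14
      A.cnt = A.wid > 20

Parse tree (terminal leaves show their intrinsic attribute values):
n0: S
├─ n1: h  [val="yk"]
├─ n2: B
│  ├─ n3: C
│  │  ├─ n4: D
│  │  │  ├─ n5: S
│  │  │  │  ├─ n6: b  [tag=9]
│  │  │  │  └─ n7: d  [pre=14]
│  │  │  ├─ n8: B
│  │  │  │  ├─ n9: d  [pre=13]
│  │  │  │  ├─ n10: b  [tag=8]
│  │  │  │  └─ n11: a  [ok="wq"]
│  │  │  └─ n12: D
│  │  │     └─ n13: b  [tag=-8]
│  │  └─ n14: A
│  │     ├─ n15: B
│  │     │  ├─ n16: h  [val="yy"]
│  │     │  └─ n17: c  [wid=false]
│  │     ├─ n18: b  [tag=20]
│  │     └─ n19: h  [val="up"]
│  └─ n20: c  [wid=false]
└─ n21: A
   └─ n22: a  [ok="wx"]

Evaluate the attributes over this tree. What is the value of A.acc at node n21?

-7

1. n1.val = "yk"  [terminal]
2. n2.off = 30  [30]
3. n3.idx = "vv"  ["vv"]
4. n4.wid = 7  [7]
5. n4.cnt = false  [false]
6. n6.tag = 9  [terminal]
7. n7.pre = 14  [terminal]
8. n5.pre = "xz"  ["xz"]
9. n5.fin = 14  [d.pre + b.tag - 9]
10. n5.hot = "pr"  ["pr"]
11. n8.off = 17  [D₀.wid * -2 + 31]
12. n9.pre = 13  [terminal]
13. n10.tag = 8  [terminal]
14. n11.ok = "wq"  [terminal]
15. n8.pre = 3  [len(a.ok) + 1]
16. n12.wid = 2  [len(S.pre)]
17. n12.cnt = true  [D₀.cnt == false]
18. n13.tag = -8  [terminal]
19. n12.pre = 15  [b.tag + 23]
20. n4.pre = 30  [(if D₀.cnt then D₀.wid else S.fin) + 16]
21. n14.wid = 27  [D.pre - 3]
22. n15.off = 30  [30]
23. n16.val = "yy"  [terminal]
24. n17.wid = false  [terminal]
25. n15.pre = 0  [B.off - 30]
26. n18.tag = 20  [terminal]
27. n19.val = "up"  [terminal]
28. n14.acc = 1  [b.tag - 19]
29. n14.live = 27  [B.pre + 27]
30. n14.cnt = true  [A.wid > 26]
31. n3.tag = false  [D.pre > 30]
32. n3.depth = "uvv"  ["u" ++ C.idx]
33. n20.wid = false  [terminal]
34. n2.pre = 27  [B.off - 3]
35. n21.wid = 20  [B.pre - 7]
36. n22.ok = "wx"  [terminal]
37. n21.acc = -7  [A.wid - 27]
38. n21.live = 16  [len(a.ok) + 14]
39. n21.cnt = false  [A.wid > 20]
40. n0.pre = "um"  ["um"]
41. n0.fin = 20  [B.pre - 7]
42. n0.hot = "ykm"  [h.val ++ "m"]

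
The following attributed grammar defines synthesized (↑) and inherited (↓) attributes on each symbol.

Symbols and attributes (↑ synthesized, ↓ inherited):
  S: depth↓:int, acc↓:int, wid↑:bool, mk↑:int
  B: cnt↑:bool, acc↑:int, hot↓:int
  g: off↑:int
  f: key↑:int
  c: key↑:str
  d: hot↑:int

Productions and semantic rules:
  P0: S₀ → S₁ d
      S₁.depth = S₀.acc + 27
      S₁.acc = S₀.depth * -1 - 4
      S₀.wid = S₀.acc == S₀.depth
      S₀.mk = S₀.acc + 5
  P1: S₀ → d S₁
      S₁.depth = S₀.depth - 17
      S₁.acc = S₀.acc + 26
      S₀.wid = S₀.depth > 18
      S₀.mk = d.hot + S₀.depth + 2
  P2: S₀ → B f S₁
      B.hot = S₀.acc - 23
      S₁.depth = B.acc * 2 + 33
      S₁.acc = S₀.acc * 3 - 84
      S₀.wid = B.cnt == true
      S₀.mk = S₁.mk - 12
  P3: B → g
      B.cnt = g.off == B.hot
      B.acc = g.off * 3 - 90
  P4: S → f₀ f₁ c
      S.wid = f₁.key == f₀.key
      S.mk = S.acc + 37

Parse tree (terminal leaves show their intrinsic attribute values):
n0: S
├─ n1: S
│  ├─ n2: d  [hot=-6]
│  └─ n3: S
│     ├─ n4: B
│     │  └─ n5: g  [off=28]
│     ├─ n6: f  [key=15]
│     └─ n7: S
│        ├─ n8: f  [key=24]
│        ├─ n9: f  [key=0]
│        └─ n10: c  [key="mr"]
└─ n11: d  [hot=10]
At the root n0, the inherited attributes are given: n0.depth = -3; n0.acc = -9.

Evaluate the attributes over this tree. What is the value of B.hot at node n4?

2

1. n0.depth = -3  [given at root]
2. n0.acc = -9  [given at root]
3. n1.depth = 18  [S₀.acc + 27]
4. n1.acc = -1  [S₀.depth * -1 - 4]
5. n2.hot = -6  [terminal]
6. n3.depth = 1  [S₀.depth - 17]
7. n3.acc = 25  [S₀.acc + 26]
8. n4.hot = 2  [S₀.acc - 23]
9. n5.off = 28  [terminal]
10. n4.cnt = false  [g.off == B.hot]
11. n4.acc = -6  [g.off * 3 - 90]
12. n6.key = 15  [terminal]
13. n7.depth = 21  [B.acc * 2 + 33]
14. n7.acc = -9  [S₀.acc * 3 - 84]
15. n8.key = 24  [terminal]
16. n9.key = 0  [terminal]
17. n10.key = "mr"  [terminal]
18. n7.wid = false  [f₁.key == f₀.key]
19. n7.mk = 28  [S.acc + 37]
20. n3.wid = false  [B.cnt == true]
21. n3.mk = 16  [S₁.mk - 12]
22. n1.wid = false  [S₀.depth > 18]
23. n1.mk = 14  [d.hot + S₀.depth + 2]
24. n11.hot = 10  [terminal]
25. n0.wid = false  [S₀.acc == S₀.depth]
26. n0.mk = -4  [S₀.acc + 5]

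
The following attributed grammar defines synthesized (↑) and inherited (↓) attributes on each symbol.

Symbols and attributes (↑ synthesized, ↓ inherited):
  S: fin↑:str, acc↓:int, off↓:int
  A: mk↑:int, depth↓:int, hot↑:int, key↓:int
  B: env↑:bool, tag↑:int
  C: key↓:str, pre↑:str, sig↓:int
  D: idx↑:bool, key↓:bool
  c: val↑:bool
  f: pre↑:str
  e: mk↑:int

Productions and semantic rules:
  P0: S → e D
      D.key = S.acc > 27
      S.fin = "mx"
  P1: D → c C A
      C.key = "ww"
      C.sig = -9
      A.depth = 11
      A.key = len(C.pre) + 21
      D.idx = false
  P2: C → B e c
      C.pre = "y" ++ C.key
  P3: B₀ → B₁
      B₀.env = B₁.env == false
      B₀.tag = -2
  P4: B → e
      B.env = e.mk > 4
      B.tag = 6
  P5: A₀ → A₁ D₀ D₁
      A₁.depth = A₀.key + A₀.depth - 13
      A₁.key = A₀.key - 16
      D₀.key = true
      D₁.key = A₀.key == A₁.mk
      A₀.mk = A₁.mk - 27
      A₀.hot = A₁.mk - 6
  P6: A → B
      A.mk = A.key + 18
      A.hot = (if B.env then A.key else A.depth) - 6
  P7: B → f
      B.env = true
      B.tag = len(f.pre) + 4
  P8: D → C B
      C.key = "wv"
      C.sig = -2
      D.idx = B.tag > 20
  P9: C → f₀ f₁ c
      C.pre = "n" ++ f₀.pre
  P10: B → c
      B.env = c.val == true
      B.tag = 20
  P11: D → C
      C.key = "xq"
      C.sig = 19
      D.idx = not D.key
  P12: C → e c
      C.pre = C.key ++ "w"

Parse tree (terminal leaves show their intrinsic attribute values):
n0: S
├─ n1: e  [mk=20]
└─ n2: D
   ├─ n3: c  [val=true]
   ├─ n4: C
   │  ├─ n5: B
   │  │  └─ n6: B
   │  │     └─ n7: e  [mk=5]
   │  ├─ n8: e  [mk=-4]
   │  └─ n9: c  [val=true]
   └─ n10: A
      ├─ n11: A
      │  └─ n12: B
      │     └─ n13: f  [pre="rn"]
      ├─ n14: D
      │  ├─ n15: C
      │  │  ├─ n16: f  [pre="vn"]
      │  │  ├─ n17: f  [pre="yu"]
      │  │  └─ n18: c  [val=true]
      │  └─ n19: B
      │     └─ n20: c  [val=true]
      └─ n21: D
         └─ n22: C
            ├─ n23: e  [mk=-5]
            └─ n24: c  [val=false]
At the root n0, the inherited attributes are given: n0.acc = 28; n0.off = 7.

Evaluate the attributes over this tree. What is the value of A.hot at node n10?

20

1. n0.acc = 28  [given at root]
2. n0.off = 7  [given at root]
3. n1.mk = 20  [terminal]
4. n2.key = true  [S.acc > 27]
5. n3.val = true  [terminal]
6. n4.key = "ww"  ["ww"]
7. n4.sig = -9  [-9]
8. n7.mk = 5  [terminal]
9. n6.env = true  [e.mk > 4]
10. n6.tag = 6  [6]
11. n5.env = false  [B₁.env == false]
12. n5.tag = -2  [-2]
13. n8.mk = -4  [terminal]
14. n9.val = true  [terminal]
15. n4.pre = "yww"  ["y" ++ C.key]
16. n10.depth = 11  [11]
17. n10.key = 24  [len(C.pre) + 21]
18. n11.depth = 22  [A₀.key + A₀.depth - 13]
19. n11.key = 8  [A₀.key - 16]
20. n13.pre = "rn"  [terminal]
21. n12.env = true  [true]
22. n12.tag = 6  [len(f.pre) + 4]
23. n11.mk = 26  [A.key + 18]
24. n11.hot = 2  [(if B.env then A.key else A.depth) - 6]
25. n14.key = true  [true]
26. n15.key = "wv"  ["wv"]
27. n15.sig = -2  [-2]
28. n16.pre = "vn"  [terminal]
29. n17.pre = "yu"  [terminal]
30. n18.val = true  [terminal]
31. n15.pre = "nvn"  ["n" ++ f₀.pre]
32. n20.val = true  [terminal]
33. n19.env = true  [c.val == true]
34. n19.tag = 20  [20]
35. n14.idx = false  [B.tag > 20]
36. n21.key = false  [A₀.key == A₁.mk]
37. n22.key = "xq"  ["xq"]
38. n22.sig = 19  [19]
39. n23.mk = -5  [terminal]
40. n24.val = false  [terminal]
41. n22.pre = "xqw"  [C.key ++ "w"]
42. n21.idx = true  [not D.key]
43. n10.mk = -1  [A₁.mk - 27]
44. n10.hot = 20  [A₁.mk - 6]
45. n2.idx = false  [false]
46. n0.fin = "mx"  ["mx"]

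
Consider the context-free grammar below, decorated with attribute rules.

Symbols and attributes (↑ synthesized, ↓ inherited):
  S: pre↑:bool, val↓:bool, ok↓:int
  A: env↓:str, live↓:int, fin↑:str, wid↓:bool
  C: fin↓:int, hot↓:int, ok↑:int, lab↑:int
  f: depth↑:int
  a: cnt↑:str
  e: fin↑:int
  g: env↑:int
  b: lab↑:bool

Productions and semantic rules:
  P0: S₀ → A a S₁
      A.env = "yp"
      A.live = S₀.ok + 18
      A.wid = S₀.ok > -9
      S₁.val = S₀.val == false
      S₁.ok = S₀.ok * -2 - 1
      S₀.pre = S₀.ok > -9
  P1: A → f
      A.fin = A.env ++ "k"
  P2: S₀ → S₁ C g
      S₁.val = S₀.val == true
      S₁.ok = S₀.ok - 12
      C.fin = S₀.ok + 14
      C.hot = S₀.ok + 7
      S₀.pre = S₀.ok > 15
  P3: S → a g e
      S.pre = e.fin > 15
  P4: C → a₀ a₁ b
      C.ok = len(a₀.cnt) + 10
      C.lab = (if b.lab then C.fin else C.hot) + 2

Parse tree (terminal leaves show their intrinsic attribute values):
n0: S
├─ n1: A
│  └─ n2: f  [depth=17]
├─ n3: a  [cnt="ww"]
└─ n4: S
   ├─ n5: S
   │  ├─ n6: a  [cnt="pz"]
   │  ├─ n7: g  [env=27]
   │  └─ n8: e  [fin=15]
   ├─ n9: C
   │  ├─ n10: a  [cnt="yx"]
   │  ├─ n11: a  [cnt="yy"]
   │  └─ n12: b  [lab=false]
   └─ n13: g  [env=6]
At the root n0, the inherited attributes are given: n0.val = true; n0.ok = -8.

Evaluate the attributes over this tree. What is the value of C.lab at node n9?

1. n0.val = true  [given at root]
2. n0.ok = -8  [given at root]
3. n1.env = "yp"  ["yp"]
4. n1.live = 10  [S₀.ok + 18]
5. n1.wid = true  [S₀.ok > -9]
6. n2.depth = 17  [terminal]
7. n1.fin = "ypk"  [A.env ++ "k"]
8. n3.cnt = "ww"  [terminal]
9. n4.val = false  [S₀.val == false]
10. n4.ok = 15  [S₀.ok * -2 - 1]
11. n5.val = false  [S₀.val == true]
12. n5.ok = 3  [S₀.ok - 12]
13. n6.cnt = "pz"  [terminal]
14. n7.env = 27  [terminal]
15. n8.fin = 15  [terminal]
16. n5.pre = false  [e.fin > 15]
17. n9.fin = 29  [S₀.ok + 14]
18. n9.hot = 22  [S₀.ok + 7]
19. n10.cnt = "yx"  [terminal]
20. n11.cnt = "yy"  [terminal]
21. n12.lab = false  [terminal]
22. n9.ok = 12  [len(a₀.cnt) + 10]
23. n9.lab = 24  [(if b.lab then C.fin else C.hot) + 2]
24. n13.env = 6  [terminal]
25. n4.pre = false  [S₀.ok > 15]
26. n0.pre = true  [S₀.ok > -9]

24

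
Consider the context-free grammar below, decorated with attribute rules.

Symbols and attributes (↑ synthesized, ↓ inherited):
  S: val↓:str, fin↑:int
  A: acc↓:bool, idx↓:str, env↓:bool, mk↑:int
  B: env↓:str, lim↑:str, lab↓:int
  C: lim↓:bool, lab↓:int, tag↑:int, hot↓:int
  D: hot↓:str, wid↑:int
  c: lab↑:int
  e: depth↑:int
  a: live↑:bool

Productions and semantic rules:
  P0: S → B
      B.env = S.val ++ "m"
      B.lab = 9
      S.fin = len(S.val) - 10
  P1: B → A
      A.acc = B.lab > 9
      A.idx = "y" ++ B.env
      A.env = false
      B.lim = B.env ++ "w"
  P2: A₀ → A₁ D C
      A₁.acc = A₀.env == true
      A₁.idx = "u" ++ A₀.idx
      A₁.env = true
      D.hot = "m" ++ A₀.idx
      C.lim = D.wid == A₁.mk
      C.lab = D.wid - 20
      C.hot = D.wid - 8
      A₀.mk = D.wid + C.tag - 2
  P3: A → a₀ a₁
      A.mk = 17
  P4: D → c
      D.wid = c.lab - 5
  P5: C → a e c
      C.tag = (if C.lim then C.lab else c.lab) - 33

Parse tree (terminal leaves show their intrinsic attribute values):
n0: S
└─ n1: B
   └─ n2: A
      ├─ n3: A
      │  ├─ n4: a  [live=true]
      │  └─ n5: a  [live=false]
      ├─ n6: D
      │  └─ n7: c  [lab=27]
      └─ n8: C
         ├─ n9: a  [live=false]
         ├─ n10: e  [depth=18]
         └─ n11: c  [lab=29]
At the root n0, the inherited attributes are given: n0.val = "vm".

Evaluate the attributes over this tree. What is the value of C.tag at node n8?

-4

1. n0.val = "vm"  [given at root]
2. n1.env = "vmm"  [S.val ++ "m"]
3. n1.lab = 9  [9]
4. n2.acc = false  [B.lab > 9]
5. n2.idx = "yvmm"  ["y" ++ B.env]
6. n2.env = false  [false]
7. n3.acc = false  [A₀.env == true]
8. n3.idx = "uyvmm"  ["u" ++ A₀.idx]
9. n3.env = true  [true]
10. n4.live = true  [terminal]
11. n5.live = false  [terminal]
12. n3.mk = 17  [17]
13. n6.hot = "myvmm"  ["m" ++ A₀.idx]
14. n7.lab = 27  [terminal]
15. n6.wid = 22  [c.lab - 5]
16. n8.lim = false  [D.wid == A₁.mk]
17. n8.lab = 2  [D.wid - 20]
18. n8.hot = 14  [D.wid - 8]
19. n9.live = false  [terminal]
20. n10.depth = 18  [terminal]
21. n11.lab = 29  [terminal]
22. n8.tag = -4  [(if C.lim then C.lab else c.lab) - 33]
23. n2.mk = 16  [D.wid + C.tag - 2]
24. n1.lim = "vmmw"  [B.env ++ "w"]
25. n0.fin = -8  [len(S.val) - 10]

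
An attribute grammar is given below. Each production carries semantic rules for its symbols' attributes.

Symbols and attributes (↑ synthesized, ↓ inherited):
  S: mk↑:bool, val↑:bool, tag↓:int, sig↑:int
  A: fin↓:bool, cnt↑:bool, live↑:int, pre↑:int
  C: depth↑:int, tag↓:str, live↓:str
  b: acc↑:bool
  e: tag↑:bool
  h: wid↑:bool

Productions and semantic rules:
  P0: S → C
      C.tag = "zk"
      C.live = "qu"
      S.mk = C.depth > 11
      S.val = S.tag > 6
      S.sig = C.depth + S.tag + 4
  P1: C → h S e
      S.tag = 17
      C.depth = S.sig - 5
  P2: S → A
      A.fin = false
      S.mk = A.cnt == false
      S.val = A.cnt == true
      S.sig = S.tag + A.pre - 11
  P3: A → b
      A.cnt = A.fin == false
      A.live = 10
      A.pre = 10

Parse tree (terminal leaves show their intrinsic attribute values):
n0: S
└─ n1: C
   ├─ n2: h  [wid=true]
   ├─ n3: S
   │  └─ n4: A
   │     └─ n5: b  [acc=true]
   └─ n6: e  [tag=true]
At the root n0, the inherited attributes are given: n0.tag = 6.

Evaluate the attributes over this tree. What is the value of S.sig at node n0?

21

1. n0.tag = 6  [given at root]
2. n1.tag = "zk"  ["zk"]
3. n1.live = "qu"  ["qu"]
4. n2.wid = true  [terminal]
5. n3.tag = 17  [17]
6. n4.fin = false  [false]
7. n5.acc = true  [terminal]
8. n4.cnt = true  [A.fin == false]
9. n4.live = 10  [10]
10. n4.pre = 10  [10]
11. n3.mk = false  [A.cnt == false]
12. n3.val = true  [A.cnt == true]
13. n3.sig = 16  [S.tag + A.pre - 11]
14. n6.tag = true  [terminal]
15. n1.depth = 11  [S.sig - 5]
16. n0.mk = false  [C.depth > 11]
17. n0.val = false  [S.tag > 6]
18. n0.sig = 21  [C.depth + S.tag + 4]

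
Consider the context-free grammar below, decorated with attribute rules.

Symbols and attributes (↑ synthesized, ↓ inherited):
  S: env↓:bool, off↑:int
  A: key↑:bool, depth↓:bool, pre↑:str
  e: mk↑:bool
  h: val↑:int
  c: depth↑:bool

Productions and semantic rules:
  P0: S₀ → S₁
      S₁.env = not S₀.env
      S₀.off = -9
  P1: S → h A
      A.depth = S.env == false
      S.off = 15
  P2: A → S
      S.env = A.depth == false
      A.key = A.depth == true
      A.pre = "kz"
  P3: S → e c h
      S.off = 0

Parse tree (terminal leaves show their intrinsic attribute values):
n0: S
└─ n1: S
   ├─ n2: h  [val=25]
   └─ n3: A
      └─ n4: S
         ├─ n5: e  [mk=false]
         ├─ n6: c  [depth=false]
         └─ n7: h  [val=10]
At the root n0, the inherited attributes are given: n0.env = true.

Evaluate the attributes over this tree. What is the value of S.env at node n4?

false

1. n0.env = true  [given at root]
2. n1.env = false  [not S₀.env]
3. n2.val = 25  [terminal]
4. n3.depth = true  [S.env == false]
5. n4.env = false  [A.depth == false]
6. n5.mk = false  [terminal]
7. n6.depth = false  [terminal]
8. n7.val = 10  [terminal]
9. n4.off = 0  [0]
10. n3.key = true  [A.depth == true]
11. n3.pre = "kz"  ["kz"]
12. n1.off = 15  [15]
13. n0.off = -9  [-9]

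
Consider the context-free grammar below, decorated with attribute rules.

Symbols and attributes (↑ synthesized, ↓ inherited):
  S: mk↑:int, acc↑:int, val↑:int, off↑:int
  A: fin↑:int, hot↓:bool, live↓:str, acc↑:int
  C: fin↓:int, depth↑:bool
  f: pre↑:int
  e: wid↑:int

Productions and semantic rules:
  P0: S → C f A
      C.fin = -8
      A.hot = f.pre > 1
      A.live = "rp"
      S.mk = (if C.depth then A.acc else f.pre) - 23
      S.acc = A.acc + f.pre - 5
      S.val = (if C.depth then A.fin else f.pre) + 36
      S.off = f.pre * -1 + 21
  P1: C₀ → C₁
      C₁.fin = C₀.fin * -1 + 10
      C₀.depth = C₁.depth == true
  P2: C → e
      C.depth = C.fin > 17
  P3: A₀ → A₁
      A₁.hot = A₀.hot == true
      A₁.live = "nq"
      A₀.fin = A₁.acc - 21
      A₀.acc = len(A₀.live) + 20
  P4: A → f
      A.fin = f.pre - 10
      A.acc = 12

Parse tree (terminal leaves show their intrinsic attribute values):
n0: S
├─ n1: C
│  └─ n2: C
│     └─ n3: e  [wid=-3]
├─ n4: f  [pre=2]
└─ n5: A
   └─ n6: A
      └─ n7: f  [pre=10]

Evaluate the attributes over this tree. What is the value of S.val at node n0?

1. n1.fin = -8  [-8]
2. n2.fin = 18  [C₀.fin * -1 + 10]
3. n3.wid = -3  [terminal]
4. n2.depth = true  [C.fin > 17]
5. n1.depth = true  [C₁.depth == true]
6. n4.pre = 2  [terminal]
7. n5.hot = true  [f.pre > 1]
8. n5.live = "rp"  ["rp"]
9. n6.hot = true  [A₀.hot == true]
10. n6.live = "nq"  ["nq"]
11. n7.pre = 10  [terminal]
12. n6.fin = 0  [f.pre - 10]
13. n6.acc = 12  [12]
14. n5.fin = -9  [A₁.acc - 21]
15. n5.acc = 22  [len(A₀.live) + 20]
16. n0.mk = -1  [(if C.depth then A.acc else f.pre) - 23]
17. n0.acc = 19  [A.acc + f.pre - 5]
18. n0.val = 27  [(if C.depth then A.fin else f.pre) + 36]
19. n0.off = 19  [f.pre * -1 + 21]

27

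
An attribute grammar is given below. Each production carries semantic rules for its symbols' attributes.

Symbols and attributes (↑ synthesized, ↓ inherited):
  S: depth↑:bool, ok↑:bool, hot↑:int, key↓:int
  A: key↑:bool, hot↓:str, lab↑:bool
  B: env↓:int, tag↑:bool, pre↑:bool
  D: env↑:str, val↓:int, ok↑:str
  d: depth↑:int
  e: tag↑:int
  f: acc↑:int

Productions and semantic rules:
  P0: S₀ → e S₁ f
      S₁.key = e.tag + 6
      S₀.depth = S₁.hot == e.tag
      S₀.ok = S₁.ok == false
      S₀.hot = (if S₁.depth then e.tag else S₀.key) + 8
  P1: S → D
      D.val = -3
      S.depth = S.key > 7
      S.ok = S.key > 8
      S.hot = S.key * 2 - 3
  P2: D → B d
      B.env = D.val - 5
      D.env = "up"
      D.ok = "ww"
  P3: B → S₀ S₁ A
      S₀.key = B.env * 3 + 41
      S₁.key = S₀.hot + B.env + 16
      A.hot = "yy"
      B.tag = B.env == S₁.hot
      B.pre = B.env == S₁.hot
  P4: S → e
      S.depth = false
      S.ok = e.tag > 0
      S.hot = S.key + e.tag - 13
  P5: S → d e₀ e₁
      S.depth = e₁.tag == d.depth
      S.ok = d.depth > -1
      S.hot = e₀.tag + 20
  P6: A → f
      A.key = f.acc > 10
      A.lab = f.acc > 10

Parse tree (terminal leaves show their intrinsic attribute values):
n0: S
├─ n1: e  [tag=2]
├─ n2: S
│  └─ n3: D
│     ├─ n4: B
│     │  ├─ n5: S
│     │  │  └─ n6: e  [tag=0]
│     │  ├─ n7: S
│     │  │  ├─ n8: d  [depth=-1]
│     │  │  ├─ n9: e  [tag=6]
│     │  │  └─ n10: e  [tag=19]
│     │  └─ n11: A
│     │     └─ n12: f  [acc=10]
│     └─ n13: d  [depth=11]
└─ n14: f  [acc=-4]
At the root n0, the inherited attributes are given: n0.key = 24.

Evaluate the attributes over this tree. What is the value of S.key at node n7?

1. n0.key = 24  [given at root]
2. n1.tag = 2  [terminal]
3. n2.key = 8  [e.tag + 6]
4. n3.val = -3  [-3]
5. n4.env = -8  [D.val - 5]
6. n5.key = 17  [B.env * 3 + 41]
7. n6.tag = 0  [terminal]
8. n5.depth = false  [false]
9. n5.ok = false  [e.tag > 0]
10. n5.hot = 4  [S.key + e.tag - 13]
11. n7.key = 12  [S₀.hot + B.env + 16]
12. n8.depth = -1  [terminal]
13. n9.tag = 6  [terminal]
14. n10.tag = 19  [terminal]
15. n7.depth = false  [e₁.tag == d.depth]
16. n7.ok = false  [d.depth > -1]
17. n7.hot = 26  [e₀.tag + 20]
18. n11.hot = "yy"  ["yy"]
19. n12.acc = 10  [terminal]
20. n11.key = false  [f.acc > 10]
21. n11.lab = false  [f.acc > 10]
22. n4.tag = false  [B.env == S₁.hot]
23. n4.pre = false  [B.env == S₁.hot]
24. n13.depth = 11  [terminal]
25. n3.env = "up"  ["up"]
26. n3.ok = "ww"  ["ww"]
27. n2.depth = true  [S.key > 7]
28. n2.ok = false  [S.key > 8]
29. n2.hot = 13  [S.key * 2 - 3]
30. n14.acc = -4  [terminal]
31. n0.depth = false  [S₁.hot == e.tag]
32. n0.ok = true  [S₁.ok == false]
33. n0.hot = 10  [(if S₁.depth then e.tag else S₀.key) + 8]

12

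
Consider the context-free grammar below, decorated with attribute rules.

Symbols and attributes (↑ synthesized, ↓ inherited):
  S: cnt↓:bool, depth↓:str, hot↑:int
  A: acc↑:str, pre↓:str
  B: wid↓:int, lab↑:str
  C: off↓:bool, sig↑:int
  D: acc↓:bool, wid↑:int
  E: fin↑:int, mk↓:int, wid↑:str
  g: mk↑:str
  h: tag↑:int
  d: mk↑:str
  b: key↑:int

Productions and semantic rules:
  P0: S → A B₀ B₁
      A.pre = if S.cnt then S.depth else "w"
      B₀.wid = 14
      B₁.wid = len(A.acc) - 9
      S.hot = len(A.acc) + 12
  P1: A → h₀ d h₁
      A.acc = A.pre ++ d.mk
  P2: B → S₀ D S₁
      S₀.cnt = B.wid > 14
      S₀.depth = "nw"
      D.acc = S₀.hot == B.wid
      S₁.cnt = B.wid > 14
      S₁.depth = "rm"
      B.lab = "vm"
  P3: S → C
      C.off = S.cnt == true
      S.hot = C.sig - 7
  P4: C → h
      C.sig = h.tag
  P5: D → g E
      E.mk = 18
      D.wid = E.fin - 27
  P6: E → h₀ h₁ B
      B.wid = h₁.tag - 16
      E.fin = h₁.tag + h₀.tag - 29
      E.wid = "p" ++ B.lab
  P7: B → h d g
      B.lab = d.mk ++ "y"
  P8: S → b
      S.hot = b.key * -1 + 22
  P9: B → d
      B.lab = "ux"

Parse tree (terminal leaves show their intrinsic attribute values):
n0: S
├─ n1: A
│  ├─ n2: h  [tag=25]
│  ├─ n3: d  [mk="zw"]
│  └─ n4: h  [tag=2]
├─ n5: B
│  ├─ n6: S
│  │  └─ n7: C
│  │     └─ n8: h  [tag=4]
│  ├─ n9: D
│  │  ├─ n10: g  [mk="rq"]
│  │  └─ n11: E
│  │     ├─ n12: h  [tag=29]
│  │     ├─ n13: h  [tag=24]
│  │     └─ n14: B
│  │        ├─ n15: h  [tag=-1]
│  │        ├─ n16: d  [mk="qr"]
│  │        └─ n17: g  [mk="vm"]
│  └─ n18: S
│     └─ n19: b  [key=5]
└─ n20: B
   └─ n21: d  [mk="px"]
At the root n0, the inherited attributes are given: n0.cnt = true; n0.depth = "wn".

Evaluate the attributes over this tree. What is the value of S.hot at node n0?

1. n0.cnt = true  [given at root]
2. n0.depth = "wn"  [given at root]
3. n1.pre = "wn"  [if S.cnt then S.depth else "w"]
4. n2.tag = 25  [terminal]
5. n3.mk = "zw"  [terminal]
6. n4.tag = 2  [terminal]
7. n1.acc = "wnzw"  [A.pre ++ d.mk]
8. n5.wid = 14  [14]
9. n6.cnt = false  [B.wid > 14]
10. n6.depth = "nw"  ["nw"]
11. n7.off = false  [S.cnt == true]
12. n8.tag = 4  [terminal]
13. n7.sig = 4  [h.tag]
14. n6.hot = -3  [C.sig - 7]
15. n9.acc = false  [S₀.hot == B.wid]
16. n10.mk = "rq"  [terminal]
17. n11.mk = 18  [18]
18. n12.tag = 29  [terminal]
19. n13.tag = 24  [terminal]
20. n14.wid = 8  [h₁.tag - 16]
21. n15.tag = -1  [terminal]
22. n16.mk = "qr"  [terminal]
23. n17.mk = "vm"  [terminal]
24. n14.lab = "qry"  [d.mk ++ "y"]
25. n11.fin = 24  [h₁.tag + h₀.tag - 29]
26. n11.wid = "pqry"  ["p" ++ B.lab]
27. n9.wid = -3  [E.fin - 27]
28. n18.cnt = false  [B.wid > 14]
29. n18.depth = "rm"  ["rm"]
30. n19.key = 5  [terminal]
31. n18.hot = 17  [b.key * -1 + 22]
32. n5.lab = "vm"  ["vm"]
33. n20.wid = -5  [len(A.acc) - 9]
34. n21.mk = "px"  [terminal]
35. n20.lab = "ux"  ["ux"]
36. n0.hot = 16  [len(A.acc) + 12]

16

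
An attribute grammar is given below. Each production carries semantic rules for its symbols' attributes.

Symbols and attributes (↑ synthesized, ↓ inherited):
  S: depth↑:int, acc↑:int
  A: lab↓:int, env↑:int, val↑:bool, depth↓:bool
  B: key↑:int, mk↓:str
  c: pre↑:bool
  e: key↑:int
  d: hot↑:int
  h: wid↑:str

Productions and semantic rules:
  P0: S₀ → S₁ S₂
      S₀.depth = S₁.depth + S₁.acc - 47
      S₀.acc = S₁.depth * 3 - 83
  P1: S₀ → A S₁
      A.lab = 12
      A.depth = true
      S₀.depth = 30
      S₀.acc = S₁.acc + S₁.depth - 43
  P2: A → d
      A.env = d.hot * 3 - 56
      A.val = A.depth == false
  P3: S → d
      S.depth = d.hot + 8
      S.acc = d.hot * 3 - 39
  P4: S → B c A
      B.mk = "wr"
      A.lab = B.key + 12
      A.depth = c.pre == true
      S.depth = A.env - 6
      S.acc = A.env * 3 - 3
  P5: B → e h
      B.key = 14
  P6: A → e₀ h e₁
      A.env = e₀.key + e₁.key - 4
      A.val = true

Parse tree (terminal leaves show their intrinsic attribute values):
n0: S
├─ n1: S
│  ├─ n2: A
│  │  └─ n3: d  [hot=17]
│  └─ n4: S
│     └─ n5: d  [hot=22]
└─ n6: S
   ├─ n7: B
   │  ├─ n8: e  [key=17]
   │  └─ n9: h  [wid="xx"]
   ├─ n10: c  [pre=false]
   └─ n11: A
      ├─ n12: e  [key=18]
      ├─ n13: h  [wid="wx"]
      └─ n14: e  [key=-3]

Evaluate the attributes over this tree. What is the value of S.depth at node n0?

1. n2.lab = 12  [12]
2. n2.depth = true  [true]
3. n3.hot = 17  [terminal]
4. n2.env = -5  [d.hot * 3 - 56]
5. n2.val = false  [A.depth == false]
6. n5.hot = 22  [terminal]
7. n4.depth = 30  [d.hot + 8]
8. n4.acc = 27  [d.hot * 3 - 39]
9. n1.depth = 30  [30]
10. n1.acc = 14  [S₁.acc + S₁.depth - 43]
11. n7.mk = "wr"  ["wr"]
12. n8.key = 17  [terminal]
13. n9.wid = "xx"  [terminal]
14. n7.key = 14  [14]
15. n10.pre = false  [terminal]
16. n11.lab = 26  [B.key + 12]
17. n11.depth = false  [c.pre == true]
18. n12.key = 18  [terminal]
19. n13.wid = "wx"  [terminal]
20. n14.key = -3  [terminal]
21. n11.env = 11  [e₀.key + e₁.key - 4]
22. n11.val = true  [true]
23. n6.depth = 5  [A.env - 6]
24. n6.acc = 30  [A.env * 3 - 3]
25. n0.depth = -3  [S₁.depth + S₁.acc - 47]
26. n0.acc = 7  [S₁.depth * 3 - 83]

-3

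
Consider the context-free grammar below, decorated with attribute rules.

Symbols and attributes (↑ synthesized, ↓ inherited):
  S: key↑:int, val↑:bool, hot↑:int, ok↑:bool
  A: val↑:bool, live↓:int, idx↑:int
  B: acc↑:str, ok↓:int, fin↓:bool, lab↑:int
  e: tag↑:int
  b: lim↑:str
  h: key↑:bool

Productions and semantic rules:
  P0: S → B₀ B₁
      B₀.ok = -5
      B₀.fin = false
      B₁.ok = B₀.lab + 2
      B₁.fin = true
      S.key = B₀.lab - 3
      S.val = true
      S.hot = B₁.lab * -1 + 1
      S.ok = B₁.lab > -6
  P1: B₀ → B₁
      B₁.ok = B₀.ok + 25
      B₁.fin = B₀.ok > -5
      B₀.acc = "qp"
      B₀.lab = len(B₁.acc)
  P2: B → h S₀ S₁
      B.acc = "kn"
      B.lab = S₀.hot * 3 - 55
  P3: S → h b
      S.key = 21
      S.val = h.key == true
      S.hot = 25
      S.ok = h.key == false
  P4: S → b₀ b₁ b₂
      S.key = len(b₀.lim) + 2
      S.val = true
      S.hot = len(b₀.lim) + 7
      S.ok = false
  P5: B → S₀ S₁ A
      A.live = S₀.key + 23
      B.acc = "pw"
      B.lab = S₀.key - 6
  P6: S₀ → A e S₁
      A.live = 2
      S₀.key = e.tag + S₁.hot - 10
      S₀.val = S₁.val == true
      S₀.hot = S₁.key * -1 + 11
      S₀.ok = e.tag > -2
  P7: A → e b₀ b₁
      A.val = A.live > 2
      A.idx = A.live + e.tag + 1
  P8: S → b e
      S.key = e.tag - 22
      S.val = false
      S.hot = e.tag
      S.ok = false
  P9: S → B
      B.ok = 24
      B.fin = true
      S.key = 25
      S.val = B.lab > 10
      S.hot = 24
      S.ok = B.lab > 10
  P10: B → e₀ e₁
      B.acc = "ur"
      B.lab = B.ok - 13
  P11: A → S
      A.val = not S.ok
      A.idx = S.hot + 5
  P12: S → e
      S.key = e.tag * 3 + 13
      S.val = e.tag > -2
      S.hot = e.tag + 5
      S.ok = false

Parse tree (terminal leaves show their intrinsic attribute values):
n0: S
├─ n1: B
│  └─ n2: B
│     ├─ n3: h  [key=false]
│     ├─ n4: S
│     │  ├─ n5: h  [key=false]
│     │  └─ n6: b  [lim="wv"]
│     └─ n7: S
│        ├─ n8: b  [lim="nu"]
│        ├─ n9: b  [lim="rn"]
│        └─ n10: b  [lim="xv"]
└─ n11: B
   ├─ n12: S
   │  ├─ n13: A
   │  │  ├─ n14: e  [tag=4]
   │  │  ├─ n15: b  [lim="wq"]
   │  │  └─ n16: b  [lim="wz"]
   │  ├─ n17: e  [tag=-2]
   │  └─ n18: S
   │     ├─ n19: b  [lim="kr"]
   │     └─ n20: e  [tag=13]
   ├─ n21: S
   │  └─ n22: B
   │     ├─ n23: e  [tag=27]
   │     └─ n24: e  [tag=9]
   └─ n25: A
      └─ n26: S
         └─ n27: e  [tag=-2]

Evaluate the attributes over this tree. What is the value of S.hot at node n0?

6

1. n1.ok = -5  [-5]
2. n1.fin = false  [false]
3. n2.ok = 20  [B₀.ok + 25]
4. n2.fin = false  [B₀.ok > -5]
5. n3.key = false  [terminal]
6. n5.key = false  [terminal]
7. n6.lim = "wv"  [terminal]
8. n4.key = 21  [21]
9. n4.val = false  [h.key == true]
10. n4.hot = 25  [25]
11. n4.ok = true  [h.key == false]
12. n8.lim = "nu"  [terminal]
13. n9.lim = "rn"  [terminal]
14. n10.lim = "xv"  [terminal]
15. n7.key = 4  [len(b₀.lim) + 2]
16. n7.val = true  [true]
17. n7.hot = 9  [len(b₀.lim) + 7]
18. n7.ok = false  [false]
19. n2.acc = "kn"  ["kn"]
20. n2.lab = 20  [S₀.hot * 3 - 55]
21. n1.acc = "qp"  ["qp"]
22. n1.lab = 2  [len(B₁.acc)]
23. n11.ok = 4  [B₀.lab + 2]
24. n11.fin = true  [true]
25. n13.live = 2  [2]
26. n14.tag = 4  [terminal]
27. n15.lim = "wq"  [terminal]
28. n16.lim = "wz"  [terminal]
29. n13.val = false  [A.live > 2]
30. n13.idx = 7  [A.live + e.tag + 1]
31. n17.tag = -2  [terminal]
32. n19.lim = "kr"  [terminal]
33. n20.tag = 13  [terminal]
34. n18.key = -9  [e.tag - 22]
35. n18.val = false  [false]
36. n18.hot = 13  [e.tag]
37. n18.ok = false  [false]
38. n12.key = 1  [e.tag + S₁.hot - 10]
39. n12.val = false  [S₁.val == true]
40. n12.hot = 20  [S₁.key * -1 + 11]
41. n12.ok = false  [e.tag > -2]
42. n22.ok = 24  [24]
43. n22.fin = true  [true]
44. n23.tag = 27  [terminal]
45. n24.tag = 9  [terminal]
46. n22.acc = "ur"  ["ur"]
47. n22.lab = 11  [B.ok - 13]
48. n21.key = 25  [25]
49. n21.val = true  [B.lab > 10]
50. n21.hot = 24  [24]
51. n21.ok = true  [B.lab > 10]
52. n25.live = 24  [S₀.key + 23]
53. n27.tag = -2  [terminal]
54. n26.key = 7  [e.tag * 3 + 13]
55. n26.val = false  [e.tag > -2]
56. n26.hot = 3  [e.tag + 5]
57. n26.ok = false  [false]
58. n25.val = true  [not S.ok]
59. n25.idx = 8  [S.hot + 5]
60. n11.acc = "pw"  ["pw"]
61. n11.lab = -5  [S₀.key - 6]
62. n0.key = -1  [B₀.lab - 3]
63. n0.val = true  [true]
64. n0.hot = 6  [B₁.lab * -1 + 1]
65. n0.ok = true  [B₁.lab > -6]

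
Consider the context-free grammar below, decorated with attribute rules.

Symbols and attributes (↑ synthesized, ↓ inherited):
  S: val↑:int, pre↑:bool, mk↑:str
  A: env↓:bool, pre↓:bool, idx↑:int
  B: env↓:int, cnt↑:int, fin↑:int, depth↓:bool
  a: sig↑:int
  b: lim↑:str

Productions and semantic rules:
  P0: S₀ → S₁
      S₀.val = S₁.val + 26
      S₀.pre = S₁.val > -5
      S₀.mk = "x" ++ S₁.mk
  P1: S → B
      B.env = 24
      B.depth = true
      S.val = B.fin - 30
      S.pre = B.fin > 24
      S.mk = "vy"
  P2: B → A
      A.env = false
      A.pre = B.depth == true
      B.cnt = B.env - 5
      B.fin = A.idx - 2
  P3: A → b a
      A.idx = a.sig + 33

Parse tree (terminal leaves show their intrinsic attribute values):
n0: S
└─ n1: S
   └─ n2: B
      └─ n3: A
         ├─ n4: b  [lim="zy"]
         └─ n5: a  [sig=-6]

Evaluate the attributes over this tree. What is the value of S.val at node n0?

21

1. n2.env = 24  [24]
2. n2.depth = true  [true]
3. n3.env = false  [false]
4. n3.pre = true  [B.depth == true]
5. n4.lim = "zy"  [terminal]
6. n5.sig = -6  [terminal]
7. n3.idx = 27  [a.sig + 33]
8. n2.cnt = 19  [B.env - 5]
9. n2.fin = 25  [A.idx - 2]
10. n1.val = -5  [B.fin - 30]
11. n1.pre = true  [B.fin > 24]
12. n1.mk = "vy"  ["vy"]
13. n0.val = 21  [S₁.val + 26]
14. n0.pre = false  [S₁.val > -5]
15. n0.mk = "xvy"  ["x" ++ S₁.mk]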